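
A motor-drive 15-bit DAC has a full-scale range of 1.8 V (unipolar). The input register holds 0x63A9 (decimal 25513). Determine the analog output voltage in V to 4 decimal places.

LSB = 1.8 V / 2^15 = 54.93 µV.
Code 0x63A9 = 25513 decimal.
V_out = 0 + 25513 × 5.49316e-05 V = 1.40147 V.

1.4015 V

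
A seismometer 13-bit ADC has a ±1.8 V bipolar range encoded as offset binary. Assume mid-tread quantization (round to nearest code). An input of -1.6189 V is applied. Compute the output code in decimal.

LSB = 3.6 V / 8192 = 439.45 µV.
Input sits at 412.103 steps above V_low.
round(412.103) = 412.

code 412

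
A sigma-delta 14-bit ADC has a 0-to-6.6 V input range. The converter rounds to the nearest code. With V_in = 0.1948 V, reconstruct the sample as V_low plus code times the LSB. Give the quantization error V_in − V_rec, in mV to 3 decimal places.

-0.171 mV

One LSB is 6.6 V / 16384 = 402.83 µV.
Scaled input = 483.5762 LSBs, so code = 484.
Reconstructed: 0.1949707 V.
Difference: -0.000170703 V → -0.171 mV.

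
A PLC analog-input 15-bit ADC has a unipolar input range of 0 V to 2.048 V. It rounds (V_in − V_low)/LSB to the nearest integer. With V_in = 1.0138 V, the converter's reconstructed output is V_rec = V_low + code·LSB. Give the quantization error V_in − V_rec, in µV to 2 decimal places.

-12.50 µV

LSB = 2.048/2^15 = 62.50 µV.
Scaled input = 16220.8000 LSBs, so code = 16221.
Reconstructed: 1.0138125 V.
Error = 1.0138 − 1.0138125 = -1.25e-05 V = -12.50 µV.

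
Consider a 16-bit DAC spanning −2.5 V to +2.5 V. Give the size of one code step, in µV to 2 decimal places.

Full-scale span = 5 V.
LSB = 5 / 2^16 = 5 / 65536 = 7.62939e-05 V = 76.29 µV.

76.29 µV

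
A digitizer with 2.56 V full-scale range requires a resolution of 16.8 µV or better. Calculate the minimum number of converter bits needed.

Number of steps required ≥ 2.56 V / 16.8 µV = 152380.95.
Need 2^N ≥ 152380.95; 2^17 = 131072, 2^18 = 262144.
Minimum N = 18.

18 bits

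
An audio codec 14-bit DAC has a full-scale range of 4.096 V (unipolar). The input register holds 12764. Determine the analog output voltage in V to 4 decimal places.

LSB = 4.096 V / 2^14 = 250.00 µV.
V_out = 0 + 12764 × 0.00025 V = 3.191 V.

3.1910 V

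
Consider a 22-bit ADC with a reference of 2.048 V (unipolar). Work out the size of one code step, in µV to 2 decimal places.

0.49 µV

Full-scale span = 2.048 V.
LSB = 2.048 / 2^22 = 2.048 / 4194304 = 4.88281e-07 V = 0.49 µV.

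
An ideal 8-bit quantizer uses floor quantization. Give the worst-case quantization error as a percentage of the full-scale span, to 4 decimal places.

Truncating → worst-case error = 1 LSB = V_FS/2^8, so 100/256 = 0.390625 % of full scale.

0.3906 %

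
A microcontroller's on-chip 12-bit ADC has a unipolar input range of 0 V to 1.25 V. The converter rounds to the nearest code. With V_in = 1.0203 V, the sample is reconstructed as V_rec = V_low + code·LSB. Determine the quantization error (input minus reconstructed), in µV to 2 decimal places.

97.36 µV

One LSB is 1.25 V / 4096 = 305.18 µV.
(1.0203 − 0)/0.000305176 = 3343.3190; round gives code 3343.
Reconstructed: 1.0202026 V.
Difference: 9.73633e-05 V → 97.36 µV.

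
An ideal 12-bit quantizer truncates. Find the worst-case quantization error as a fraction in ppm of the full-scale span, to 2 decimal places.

Truncating → worst-case error = 1 LSB = V_FS/2^12, so 1e+06/4096 = 244.141 ppm of full scale.

244.14 ppm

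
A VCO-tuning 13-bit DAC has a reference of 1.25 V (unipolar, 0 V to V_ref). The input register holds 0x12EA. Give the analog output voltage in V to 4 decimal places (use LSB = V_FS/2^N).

LSB = 1.25 V / 2^13 = 152.59 µV.
Code 0x12EA = 4842 decimal.
V_out = 0 + 4842 × 0.000152588 V = 0.738831 V.

0.7388 V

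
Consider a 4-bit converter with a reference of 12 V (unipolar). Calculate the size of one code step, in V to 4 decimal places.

Full-scale span = 12 V.
LSB = 12 / 2^4 = 12 / 16 = 0.75 V = 0.7500 V.

0.7500 V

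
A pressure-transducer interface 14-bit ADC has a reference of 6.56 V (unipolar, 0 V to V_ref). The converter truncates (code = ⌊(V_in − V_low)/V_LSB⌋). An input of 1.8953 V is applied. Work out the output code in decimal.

Full-scale span = 6.56 V; LSB = 6.56/2^14 = 400.39 µV.
(1.8953 − 0) / 0.000400391 = 4733.627 LSBs.
Floor → code 4733.

code 4733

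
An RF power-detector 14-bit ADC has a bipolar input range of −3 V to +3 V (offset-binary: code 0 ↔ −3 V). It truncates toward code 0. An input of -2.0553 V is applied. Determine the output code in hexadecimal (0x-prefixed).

With 16384 levels over 6 V, one step is 366.21 µV.
(V_in − V_low)/LSB = (-2.0553 − (−3)) / 0.000366211 = 2579.661.
⌊·⌋(2579.661) = 2579.
In hexadecimal (0x-prefixed): 0xA13.

code 0xA13 (decimal 2579)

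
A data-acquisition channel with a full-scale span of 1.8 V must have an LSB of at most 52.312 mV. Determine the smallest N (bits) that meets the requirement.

Number of steps required ≥ 1.8 V / 52.312 mV = 34.41.
Need 2^N ≥ 34.41; 2^5 = 32, 2^6 = 64.
Minimum N = 6.

6 bits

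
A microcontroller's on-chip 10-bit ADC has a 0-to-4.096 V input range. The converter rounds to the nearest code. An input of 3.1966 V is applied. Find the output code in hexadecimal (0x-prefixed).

LSB = 4.096 V / 1024 = 4.000 mV.
Input sits at 799.150 steps above V_low.
So the output code is 799.
In hexadecimal (0x-prefixed): 0x31F.

code 0x31F (decimal 799)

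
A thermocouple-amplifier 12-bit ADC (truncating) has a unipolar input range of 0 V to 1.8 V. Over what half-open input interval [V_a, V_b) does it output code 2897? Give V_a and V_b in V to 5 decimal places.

LSB = 1.8/2^12 = 439.45 µV.
V_a = V_low + 2897·LSB = 1.2731 V; V_b = V_low + 2898·LSB = 1.27354 V.

[1.27310 V, 1.27354 V)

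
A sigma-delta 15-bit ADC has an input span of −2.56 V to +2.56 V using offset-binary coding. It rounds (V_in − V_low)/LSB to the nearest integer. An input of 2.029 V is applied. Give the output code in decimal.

code 29370

LSB = 5.12 V / 32768 = 156.25 µV.
(V_in − V_low)/LSB = (2.029 − (−2.56)) / 0.00015625 = 29369.600.
round(29369.600) = 29370.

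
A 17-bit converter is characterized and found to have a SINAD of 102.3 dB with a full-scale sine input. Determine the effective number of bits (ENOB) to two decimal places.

ENOB = (SINAD − 1.76) / 6.02 = (102.3 − 1.76)/6.02 = 16.701.

16.70 bits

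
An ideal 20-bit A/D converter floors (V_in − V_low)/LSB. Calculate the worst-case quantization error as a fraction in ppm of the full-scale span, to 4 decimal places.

Truncating → worst-case error = 1 LSB = V_FS/2^20, so 1e+06/1048576 = 0.953674 ppm of full scale.

0.9537 ppm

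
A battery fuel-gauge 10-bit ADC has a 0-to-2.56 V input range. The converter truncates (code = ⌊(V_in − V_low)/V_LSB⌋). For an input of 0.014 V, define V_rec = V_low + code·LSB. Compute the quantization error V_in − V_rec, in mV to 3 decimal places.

1.500 mV

LSB = 2.56/2^10 = 2.500 mV.
Scaled input = 5.6000 LSBs, so code = 5.
Reconstructed: 0.0125 V.
V_in − V_rec = 0.0015 V = 1.500 mV.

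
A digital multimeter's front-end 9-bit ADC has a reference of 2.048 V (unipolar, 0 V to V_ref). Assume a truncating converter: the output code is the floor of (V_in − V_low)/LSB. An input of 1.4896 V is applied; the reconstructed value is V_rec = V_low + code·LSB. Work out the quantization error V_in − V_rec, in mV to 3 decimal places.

Step size: 2.048 V ÷ 2^9 = 4.000 mV.
(1.4896 − 0)/0.004 = 372.4000; ⌊·⌋ gives code 372.
V_rec = 0 + 372·0.004 = 1.488 V.
Difference: 0.0016 V → 1.600 mV.

1.600 mV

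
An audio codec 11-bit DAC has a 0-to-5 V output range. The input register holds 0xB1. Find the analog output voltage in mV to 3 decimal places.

LSB = 5 V / 2^11 = 2.441 mV.
Code 0xB1 = 177 decimal.
V_out = 0 + 177 × 0.00244141 V = 0.432129 V.
= 432.129 mV.

432.129 mV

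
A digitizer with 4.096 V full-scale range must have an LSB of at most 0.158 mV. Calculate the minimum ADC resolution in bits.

15 bits

Number of steps required ≥ 4.096 V / 0.158 mV = 25924.05.
Need 2^N ≥ 25924.05; 2^14 = 16384, 2^15 = 32768.
Minimum N = 15.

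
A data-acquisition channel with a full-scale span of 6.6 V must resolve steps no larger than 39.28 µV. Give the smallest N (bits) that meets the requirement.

18 bits

Number of steps required ≥ 6.6 V / 39.28 µV = 168024.44.
Need 2^N ≥ 168024.44; 2^17 = 131072, 2^18 = 262144.
Minimum N = 18.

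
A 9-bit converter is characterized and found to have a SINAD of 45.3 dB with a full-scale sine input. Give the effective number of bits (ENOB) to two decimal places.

7.23 bits

ENOB = (SINAD − 1.76) / 6.02 = (45.3 − 1.76)/6.02 = 7.233.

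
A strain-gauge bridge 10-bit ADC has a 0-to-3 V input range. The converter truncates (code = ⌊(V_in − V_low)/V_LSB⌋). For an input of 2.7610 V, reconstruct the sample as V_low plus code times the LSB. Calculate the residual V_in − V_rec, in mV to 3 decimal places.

1.234 mV

One LSB is 3 V / 1024 = 2.930 mV.
(2.7610 − 0)/0.00292969 = 942.4213; ⌊·⌋ gives code 942.
V_rec = 0 + 942·0.00292969 = 2.7597656 V.
V_in − V_rec = 0.00123438 V = 1.234 mV.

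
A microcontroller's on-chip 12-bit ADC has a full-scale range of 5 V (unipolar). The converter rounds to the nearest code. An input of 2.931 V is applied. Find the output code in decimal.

Full-scale span = 5 V; LSB = 5/2^12 = 1.221 mV.
Input sits at 2401.075 steps above V_low.
round(2401.075) = 2401.

code 2401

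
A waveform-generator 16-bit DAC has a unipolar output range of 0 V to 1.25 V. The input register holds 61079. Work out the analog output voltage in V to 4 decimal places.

LSB = 1.25 V / 2^16 = 19.07 µV.
V_out = 0 + 61079 × 1.90735e-05 V = 1.16499 V.

1.1650 V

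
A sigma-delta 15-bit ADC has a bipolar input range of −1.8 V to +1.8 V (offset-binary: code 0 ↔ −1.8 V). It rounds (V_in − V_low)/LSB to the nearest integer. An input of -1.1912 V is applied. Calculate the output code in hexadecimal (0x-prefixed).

code 0x15A5 (decimal 5541)

Full-scale span = 3.6 V; LSB = 3.6/2^15 = 109.86 µV.
(-1.1912 − (−1.8)) / 0.000109863 = 5541.433 LSBs.
So the output code is 5541.
In hexadecimal (0x-prefixed): 0x15A5.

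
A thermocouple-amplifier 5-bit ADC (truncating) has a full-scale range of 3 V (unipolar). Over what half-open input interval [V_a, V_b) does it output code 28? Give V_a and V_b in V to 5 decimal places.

LSB = 3/2^5 = 93.750 mV.
V_a = V_low + 28·LSB = 2.625 V; V_b = V_low + 29·LSB = 2.71875 V.

[2.62500 V, 2.71875 V)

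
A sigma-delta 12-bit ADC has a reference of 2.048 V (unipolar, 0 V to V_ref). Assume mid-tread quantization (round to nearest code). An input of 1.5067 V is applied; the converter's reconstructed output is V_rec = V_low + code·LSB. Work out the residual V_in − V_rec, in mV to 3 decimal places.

One LSB is 2.048 V / 4096 = 0.500 mV.
(1.5067 − 0)/0.0005 = 3013.4000; round gives code 3013.
Code 3013 maps back to 0 + 3013×0.0005 V = 1.5065 V.
V_in − V_rec = 0.0002 V = 0.200 mV.

0.200 mV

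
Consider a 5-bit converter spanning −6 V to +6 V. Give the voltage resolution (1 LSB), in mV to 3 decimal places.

375.000 mV

Full-scale span = 12 V.
LSB = 12 / 2^5 = 12 / 32 = 0.375 V = 375.000 mV.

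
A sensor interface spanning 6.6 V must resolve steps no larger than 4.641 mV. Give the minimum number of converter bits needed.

11 bits

Number of steps required ≥ 6.6 V / 4.641 mV = 1422.11.
Need 2^N ≥ 1422.11; 2^10 = 1024, 2^11 = 2048.
Minimum N = 11.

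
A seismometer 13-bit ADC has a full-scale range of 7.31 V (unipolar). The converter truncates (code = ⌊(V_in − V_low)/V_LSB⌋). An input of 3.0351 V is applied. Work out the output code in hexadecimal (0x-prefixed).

Full-scale span = 7.31 V; LSB = 7.31/2^13 = 0.892 mV.
(V_in − V_low)/LSB = (3.0351 − 0) / 0.000892334 = 3401.305.
Floor → code 3401.
In hexadecimal (0x-prefixed): 0xD49.

code 0xD49 (decimal 3401)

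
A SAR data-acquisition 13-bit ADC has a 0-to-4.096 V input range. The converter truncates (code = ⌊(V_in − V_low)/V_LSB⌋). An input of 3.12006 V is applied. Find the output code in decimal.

code 6240

LSB = 4.096 V / 8192 = 0.500 mV.
(3.12006 − 0) / 0.0005 = 6240.120 LSBs.
So the output code is 6240.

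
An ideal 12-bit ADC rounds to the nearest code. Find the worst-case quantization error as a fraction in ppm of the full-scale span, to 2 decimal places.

Rounding → worst-case error = ½ LSB = V_FS/2^13, so 1e+06/8192 = 122.07 ppm of full scale.

122.07 ppm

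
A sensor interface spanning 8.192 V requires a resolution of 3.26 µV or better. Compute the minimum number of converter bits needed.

22 bits

Number of steps required ≥ 8.192 V / 3.26 µV = 2512883.44.
Need 2^N ≥ 2512883.44; 2^21 = 2097152, 2^22 = 4194304.
Minimum N = 22.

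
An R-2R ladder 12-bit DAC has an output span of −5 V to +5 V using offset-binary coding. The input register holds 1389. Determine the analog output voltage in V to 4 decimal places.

-1.6089 V

LSB = 10 V / 2^12 = 2.441 mV.
V_out = (−5) + 1389 × 0.00244141 V = -1.60889 V.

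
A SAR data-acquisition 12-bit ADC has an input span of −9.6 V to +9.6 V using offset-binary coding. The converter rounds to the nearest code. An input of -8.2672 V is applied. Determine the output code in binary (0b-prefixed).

LSB = 19.2 V / 4096 = 4.688 mV.
Input sits at 284.331 steps above V_low.
Round → code 284.
In binary (0b-prefixed): 0b100011100.

code 0b100011100 (decimal 284)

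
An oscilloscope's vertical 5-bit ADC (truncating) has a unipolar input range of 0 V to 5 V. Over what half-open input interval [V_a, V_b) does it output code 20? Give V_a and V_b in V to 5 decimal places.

LSB = 5/2^5 = 156.250 mV.
V_a = V_low + 20·LSB = 3.125 V; V_b = V_low + 21·LSB = 3.28125 V.

[3.12500 V, 3.28125 V)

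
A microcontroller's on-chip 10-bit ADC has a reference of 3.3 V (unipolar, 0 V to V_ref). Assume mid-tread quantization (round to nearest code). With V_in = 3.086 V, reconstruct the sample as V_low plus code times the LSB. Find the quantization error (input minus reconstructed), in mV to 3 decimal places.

Step size: 3.3 V ÷ 2^10 = 3.223 mV.
(3.086 − 0)/0.00322266 = 957.5952; round gives code 958.
V_rec = 0 + 958·0.00322266 = 3.0873047 V.
V_in − V_rec = -0.00130469 V = -1.305 mV.

-1.305 mV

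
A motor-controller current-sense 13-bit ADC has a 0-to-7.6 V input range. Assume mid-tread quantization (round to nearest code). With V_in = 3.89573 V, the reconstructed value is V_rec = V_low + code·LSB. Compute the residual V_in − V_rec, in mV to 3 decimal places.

One LSB is 7.6 V / 8192 = 0.928 mV.
Scaled input = 4199.1869 LSBs, so code = 4199.
Code 4199 maps back to 0 + 4199×0.000927734 V = 3.8955566 V.
V_in − V_rec = 0.000173359 V = 0.173 mV.

0.173 mV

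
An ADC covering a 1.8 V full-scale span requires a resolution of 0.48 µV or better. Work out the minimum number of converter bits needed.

22 bits

Number of steps required ≥ 1.8 V / 0.48 µV = 3750000.00.
Need 2^N ≥ 3750000.00; 2^21 = 2097152, 2^22 = 4194304.
Minimum N = 22.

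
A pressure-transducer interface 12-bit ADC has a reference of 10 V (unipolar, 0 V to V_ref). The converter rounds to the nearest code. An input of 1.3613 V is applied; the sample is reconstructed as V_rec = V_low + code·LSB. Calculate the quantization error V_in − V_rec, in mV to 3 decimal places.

One LSB is 10 V / 4096 = 2.441 mV.
(V_in − V_low)/LSB = (1.3613 − 0)/0.00244141 = 557.5885 → code 558 (round).
Reconstructed: 1.3623047 V.
Error = 1.3613 − 1.3623047 = -0.00100469 V = -1.005 mV.

-1.005 mV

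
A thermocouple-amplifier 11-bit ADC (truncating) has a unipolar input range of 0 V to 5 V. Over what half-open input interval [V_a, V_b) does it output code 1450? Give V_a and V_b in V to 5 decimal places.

[3.54004 V, 3.54248 V)

LSB = 5/2^11 = 2.441 mV.
V_a = V_low + 1450·LSB = 3.54004 V; V_b = V_low + 1451·LSB = 3.54248 V.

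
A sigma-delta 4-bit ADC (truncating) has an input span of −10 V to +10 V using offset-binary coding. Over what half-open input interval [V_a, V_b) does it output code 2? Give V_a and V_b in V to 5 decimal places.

[-7.50000 V, -6.25000 V)

LSB = 20/2^4 = 1.2500 V.
V_a = V_low + 2·LSB = -7.5 V; V_b = V_low + 3·LSB = -6.25 V.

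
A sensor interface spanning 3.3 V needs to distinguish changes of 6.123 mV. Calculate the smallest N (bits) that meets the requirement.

Number of steps required ≥ 3.3 V / 6.123 mV = 538.95.
Need 2^N ≥ 538.95; 2^9 = 512, 2^10 = 1024.
Minimum N = 10.

10 bits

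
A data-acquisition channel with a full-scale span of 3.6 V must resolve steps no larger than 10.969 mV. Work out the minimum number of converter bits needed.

9 bits

Number of steps required ≥ 3.6 V / 10.969 mV = 328.20.
Need 2^N ≥ 328.20; 2^8 = 256, 2^9 = 512.
Minimum N = 9.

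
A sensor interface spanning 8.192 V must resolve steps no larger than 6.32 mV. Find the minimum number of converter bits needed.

11 bits

Number of steps required ≥ 8.192 V / 6.32 mV = 1296.20.
Need 2^N ≥ 1296.20; 2^10 = 1024, 2^11 = 2048.
Minimum N = 11.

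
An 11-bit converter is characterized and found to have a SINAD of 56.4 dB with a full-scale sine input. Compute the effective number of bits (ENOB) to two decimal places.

9.08 bits

ENOB = (SINAD − 1.76) / 6.02 = (56.4 − 1.76)/6.02 = 9.076.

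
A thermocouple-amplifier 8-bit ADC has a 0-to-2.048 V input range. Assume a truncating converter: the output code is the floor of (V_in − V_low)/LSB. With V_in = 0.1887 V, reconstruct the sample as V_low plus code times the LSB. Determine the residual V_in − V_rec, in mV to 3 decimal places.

4.700 mV

Step size: 2.048 V ÷ 2^8 = 8.000 mV.
(0.1887 − 0)/0.008 = 23.5875; ⌊·⌋ gives code 23.
V_rec = 0 + 23·0.008 = 0.184 V.
V_in − V_rec = 0.0047 V = 4.700 mV.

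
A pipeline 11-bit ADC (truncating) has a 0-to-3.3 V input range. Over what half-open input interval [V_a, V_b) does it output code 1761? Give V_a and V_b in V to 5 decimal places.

[2.83755 V, 2.83916 V)

LSB = 3.3/2^11 = 1.611 mV.
V_a = V_low + 1761·LSB = 2.83755 V; V_b = V_low + 1762·LSB = 2.83916 V.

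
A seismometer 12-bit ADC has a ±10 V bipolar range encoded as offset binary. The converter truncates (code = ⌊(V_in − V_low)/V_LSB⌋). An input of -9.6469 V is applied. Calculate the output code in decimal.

code 72

With 4096 levels over 20 V, one step is 4.883 mV.
(-9.6469 − (−10)) / 0.00488281 = 72.315 LSBs.
So the output code is 72.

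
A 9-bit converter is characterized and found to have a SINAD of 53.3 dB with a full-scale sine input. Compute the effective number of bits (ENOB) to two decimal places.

8.56 bits

ENOB = (SINAD − 1.76) / 6.02 = (53.3 − 1.76)/6.02 = 8.561.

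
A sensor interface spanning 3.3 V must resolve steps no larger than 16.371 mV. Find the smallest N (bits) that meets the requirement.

8 bits

Number of steps required ≥ 3.3 V / 16.371 mV = 201.58.
Need 2^N ≥ 201.58; 2^7 = 128, 2^8 = 256.
Minimum N = 8.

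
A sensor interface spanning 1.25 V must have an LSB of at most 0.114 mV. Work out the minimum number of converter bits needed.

14 bits

Number of steps required ≥ 1.25 V / 0.114 mV = 10964.91.
Need 2^N ≥ 10964.91; 2^13 = 8192, 2^14 = 16384.
Minimum N = 14.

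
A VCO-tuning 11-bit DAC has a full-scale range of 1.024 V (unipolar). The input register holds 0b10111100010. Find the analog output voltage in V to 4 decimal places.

0.7530 V

LSB = 1.024 V / 2^11 = 0.500 mV.
Code 0b10111100010 = 1506 decimal.
V_out = 0 + 1506 × 0.0005 V = 0.753 V.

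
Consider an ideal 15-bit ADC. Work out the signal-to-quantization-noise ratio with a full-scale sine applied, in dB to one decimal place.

92.1 dB

SNR ≈ 6.02·N + 1.76 dB = 6.02·15 + 1.76 = 92.06 dB.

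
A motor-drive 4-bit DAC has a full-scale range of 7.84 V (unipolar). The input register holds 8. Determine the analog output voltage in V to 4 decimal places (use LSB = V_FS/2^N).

LSB = 7.84 V / 2^4 = 490.000 mV.
V_out = 0 + 8 × 0.49 V = 3.92 V.

3.9200 V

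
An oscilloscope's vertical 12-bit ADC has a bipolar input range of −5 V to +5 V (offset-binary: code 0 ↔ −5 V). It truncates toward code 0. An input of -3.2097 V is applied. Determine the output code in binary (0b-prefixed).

Full-scale span = 10 V; LSB = 10/2^12 = 2.441 mV.
(V_in − V_low)/LSB = (-3.2097 − (−5)) / 0.00244141 = 733.307.
⌊·⌋(733.307) = 733.
In binary (0b-prefixed): 0b1011011101.

code 0b1011011101 (decimal 733)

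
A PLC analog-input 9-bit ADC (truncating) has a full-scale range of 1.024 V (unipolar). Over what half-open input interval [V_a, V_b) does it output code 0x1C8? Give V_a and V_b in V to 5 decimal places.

[0.91200 V, 0.91400 V)

LSB = 1.024/2^9 = 2.000 mV.
Code 0x1C8 = 456 decimal.
V_a = V_low + 456·LSB = 0.912 V; V_b = V_low + 457·LSB = 0.914 V.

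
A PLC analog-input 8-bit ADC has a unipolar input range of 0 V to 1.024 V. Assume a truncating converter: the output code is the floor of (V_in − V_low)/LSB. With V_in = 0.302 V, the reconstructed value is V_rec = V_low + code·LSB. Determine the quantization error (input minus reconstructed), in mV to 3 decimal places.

2.000 mV

Step size: 1.024 V ÷ 2^8 = 4.000 mV.
(V_in − V_low)/LSB = (0.302 − 0)/0.004 = 75.5000 → code 75 (floor).
Code 75 maps back to 0 + 75×0.004 V = 0.3 V.
Error = 0.302 − 0.3 = 0.002 V = 2.000 mV.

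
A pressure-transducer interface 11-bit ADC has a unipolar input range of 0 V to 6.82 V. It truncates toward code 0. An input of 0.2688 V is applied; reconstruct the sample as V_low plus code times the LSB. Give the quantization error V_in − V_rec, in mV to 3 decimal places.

LSB = 6.82/2^11 = 3.330 mV.
(0.2688 − 0)/0.00333008 = 80.7188; ⌊·⌋ gives code 80.
Code 80 maps back to 0 + 80×0.00333008 V = 0.26640625 V.
Difference: 0.00239375 V → 2.394 mV.

2.394 mV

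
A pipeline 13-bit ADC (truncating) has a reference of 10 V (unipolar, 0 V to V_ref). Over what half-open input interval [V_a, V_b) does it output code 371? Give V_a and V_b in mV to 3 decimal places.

LSB = 10/2^13 = 1.221 mV.
V_a = V_low + 371·LSB = 0.452881 V; V_b = V_low + 372·LSB = 0.454102 V.

[452.881 mV, 454.102 mV)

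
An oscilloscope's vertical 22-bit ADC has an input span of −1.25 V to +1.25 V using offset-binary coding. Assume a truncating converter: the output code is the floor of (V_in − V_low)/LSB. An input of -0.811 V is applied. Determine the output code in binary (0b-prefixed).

code 0b10110011110100000111 (decimal 736519)

With 4194304 levels over 2.5 V, one step is 0.60 µV.
(-0.811 − (−1.25)) / 5.96046e-07 = 736519.782 LSBs.
So the output code is 736519.
In binary (0b-prefixed): 0b10110011110100000111.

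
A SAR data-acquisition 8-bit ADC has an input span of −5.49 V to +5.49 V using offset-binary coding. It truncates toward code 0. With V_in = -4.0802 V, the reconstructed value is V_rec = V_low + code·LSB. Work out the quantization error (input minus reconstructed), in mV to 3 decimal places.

Step size: 10.98 V ÷ 2^8 = 42.891 mV.
(V_in − V_low)/LSB = (-4.0802 − (−5.49))/0.0428906 = 32.8697 → code 32 (floor).
V_rec = (−5.49) + 32·0.0428906 = -4.1175 V.
Error = -4.0802 − (−4.1175) = 0.0373 V = 37.300 mV.

37.300 mV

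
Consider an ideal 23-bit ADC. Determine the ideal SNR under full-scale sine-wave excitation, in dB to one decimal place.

140.2 dB

SNR ≈ 6.02·N + 1.76 dB = 6.02·23 + 1.76 = 140.22 dB.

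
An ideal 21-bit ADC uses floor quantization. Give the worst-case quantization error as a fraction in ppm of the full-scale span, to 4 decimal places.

Truncating → worst-case error = 1 LSB = V_FS/2^21, so 1e+06/2097152 = 0.476837 ppm of full scale.

0.4768 ppm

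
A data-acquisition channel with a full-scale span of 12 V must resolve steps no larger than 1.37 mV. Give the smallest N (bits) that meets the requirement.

14 bits

Number of steps required ≥ 12 V / 1.37 mV = 8759.12.
Need 2^N ≥ 8759.12; 2^13 = 8192, 2^14 = 16384.
Minimum N = 14.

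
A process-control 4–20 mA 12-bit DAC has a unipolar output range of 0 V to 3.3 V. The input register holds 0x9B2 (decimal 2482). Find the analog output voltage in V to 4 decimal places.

LSB = 3.3 V / 2^12 = 0.806 mV.
Code 0x9B2 = 2482 decimal.
V_out = 0 + 2482 × 0.000805664 V = 1.99966 V.

1.9997 V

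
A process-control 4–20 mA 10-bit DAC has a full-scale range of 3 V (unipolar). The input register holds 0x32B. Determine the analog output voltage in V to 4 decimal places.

LSB = 3 V / 2^10 = 2.930 mV.
Code 0x32B = 811 decimal.
V_out = 0 + 811 × 0.00292969 V = 2.37598 V.

2.3760 V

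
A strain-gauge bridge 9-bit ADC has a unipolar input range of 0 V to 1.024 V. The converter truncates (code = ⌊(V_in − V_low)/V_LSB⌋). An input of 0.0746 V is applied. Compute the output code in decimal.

code 37

LSB = 1.024 V / 512 = 2.000 mV.
(0.0746 − 0) / 0.002 = 37.300 LSBs.
Floor → code 37.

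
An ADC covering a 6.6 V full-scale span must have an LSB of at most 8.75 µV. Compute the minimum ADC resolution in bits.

20 bits

Number of steps required ≥ 6.6 V / 8.75 µV = 754285.71.
Need 2^N ≥ 754285.71; 2^19 = 524288, 2^20 = 1048576.
Minimum N = 20.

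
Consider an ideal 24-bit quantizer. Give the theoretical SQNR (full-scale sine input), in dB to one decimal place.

SNR ≈ 6.02·N + 1.76 dB = 6.02·24 + 1.76 = 146.24 dB.

146.2 dB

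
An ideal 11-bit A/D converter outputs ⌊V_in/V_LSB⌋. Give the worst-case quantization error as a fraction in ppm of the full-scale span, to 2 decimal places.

488.28 ppm

Truncating → worst-case error = 1 LSB = V_FS/2^11, so 1e+06/2048 = 488.281 ppm of full scale.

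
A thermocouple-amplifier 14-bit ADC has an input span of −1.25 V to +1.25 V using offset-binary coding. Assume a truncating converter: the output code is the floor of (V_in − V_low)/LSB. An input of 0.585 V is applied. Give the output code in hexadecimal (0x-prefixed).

code 0x2EF9 (decimal 12025)

LSB = 2.5 V / 16384 = 152.59 µV.
(V_in − V_low)/LSB = (0.585 − (−1.25)) / 0.000152588 = 12025.856.
So the output code is 12025.
In hexadecimal (0x-prefixed): 0x2EF9.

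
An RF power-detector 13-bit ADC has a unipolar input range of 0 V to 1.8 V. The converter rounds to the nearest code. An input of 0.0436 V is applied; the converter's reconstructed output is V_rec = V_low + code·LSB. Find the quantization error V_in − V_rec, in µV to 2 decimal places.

LSB = 1.8/2^13 = 219.73 µV.
(V_in − V_low)/LSB = (0.0436 − 0)/0.000219727 = 198.4284 → code 198 (round).
Reconstructed: 0.043505859 V.
Difference: 9.41406e-05 V → 94.14 µV.

94.14 µV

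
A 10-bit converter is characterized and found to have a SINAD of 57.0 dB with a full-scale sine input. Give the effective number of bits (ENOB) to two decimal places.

9.18 bits

ENOB = (SINAD − 1.76) / 6.02 = (57.0 − 1.76)/6.02 = 9.176.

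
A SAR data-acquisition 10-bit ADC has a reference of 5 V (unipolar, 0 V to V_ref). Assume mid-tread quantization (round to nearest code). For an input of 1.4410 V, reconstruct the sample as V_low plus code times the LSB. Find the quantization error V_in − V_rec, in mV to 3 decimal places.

Step size: 5 V ÷ 2^10 = 4.883 mV.
Scaled input = 295.1168 LSBs, so code = 295.
Reconstructed: 1.4404297 V.
Error = 1.4410 − 1.4404297 = 0.000570312 V = 0.570 mV.

0.570 mV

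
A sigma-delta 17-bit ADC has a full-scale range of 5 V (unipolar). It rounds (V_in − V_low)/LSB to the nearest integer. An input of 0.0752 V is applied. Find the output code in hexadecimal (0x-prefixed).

LSB = 5 V / 131072 = 38.15 µV.
(V_in − V_low)/LSB = (0.0752 − 0) / 3.8147e-05 = 1971.323.
So the output code is 1971.
In hexadecimal (0x-prefixed): 0x7B3.

code 0x7B3 (decimal 1971)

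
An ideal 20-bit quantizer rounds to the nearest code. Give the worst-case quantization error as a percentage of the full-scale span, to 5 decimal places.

0.00005 %

Rounding → worst-case error = ½ LSB = V_FS/2^21, so 100/2097152 = 4.76837e-05 % of full scale.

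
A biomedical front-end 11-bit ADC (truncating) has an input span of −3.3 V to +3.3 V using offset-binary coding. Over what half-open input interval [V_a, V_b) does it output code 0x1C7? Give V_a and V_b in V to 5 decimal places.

LSB = 6.6/2^11 = 3.223 mV.
Code 0x1C7 = 455 decimal.
V_a = V_low + 455·LSB = -1.83369 V; V_b = V_low + 456·LSB = -1.83047 V.

[-1.83369 V, -1.83047 V)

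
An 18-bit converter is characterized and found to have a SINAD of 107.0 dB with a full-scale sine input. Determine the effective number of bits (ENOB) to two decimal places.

ENOB = (SINAD − 1.76) / 6.02 = (107.0 − 1.76)/6.02 = 17.482.

17.48 bits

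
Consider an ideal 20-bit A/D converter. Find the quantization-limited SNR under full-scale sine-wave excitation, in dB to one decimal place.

122.2 dB

SNR ≈ 6.02·N + 1.76 dB = 6.02·20 + 1.76 = 122.16 dB.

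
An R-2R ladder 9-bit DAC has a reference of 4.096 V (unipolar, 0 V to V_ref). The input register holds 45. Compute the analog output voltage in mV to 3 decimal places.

360.000 mV

LSB = 4.096 V / 2^9 = 8.000 mV.
V_out = 0 + 45 × 0.008 V = 0.36 V.
= 360.000 mV.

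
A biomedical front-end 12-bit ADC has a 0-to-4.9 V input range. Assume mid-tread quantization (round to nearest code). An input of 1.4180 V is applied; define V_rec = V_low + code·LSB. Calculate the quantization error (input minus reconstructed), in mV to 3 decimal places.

0.397 mV

One LSB is 4.9 V / 4096 = 1.196 mV.
(1.4180 − 0)/0.00119629 = 1185.3322; round gives code 1185.
Reconstructed: 1.4176025 V.
Error = 1.4180 − 1.4176025 = 0.000397461 V = 0.397 mV.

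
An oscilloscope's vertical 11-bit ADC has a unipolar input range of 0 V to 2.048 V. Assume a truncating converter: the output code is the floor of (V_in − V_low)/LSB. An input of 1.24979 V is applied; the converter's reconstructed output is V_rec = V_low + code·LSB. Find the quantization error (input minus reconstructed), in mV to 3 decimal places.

LSB = 2.048/2^11 = 1.000 mV.
Scaled input = 1249.7900 LSBs, so code = 1249.
Reconstructed: 1.249 V.
Difference: 0.00079 V → 0.790 mV.

0.790 mV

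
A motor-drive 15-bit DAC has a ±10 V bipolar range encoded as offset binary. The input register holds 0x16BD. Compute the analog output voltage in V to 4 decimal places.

LSB = 20 V / 2^15 = 0.610 mV.
Code 0x16BD = 5821 decimal.
V_out = (−10) + 5821 × 0.000610352 V = -6.44714 V.

-6.4471 V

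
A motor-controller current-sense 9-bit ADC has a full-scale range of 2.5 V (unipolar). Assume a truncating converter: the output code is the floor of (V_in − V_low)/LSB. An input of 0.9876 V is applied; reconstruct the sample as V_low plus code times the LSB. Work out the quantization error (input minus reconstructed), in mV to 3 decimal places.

1.272 mV

One LSB is 2.5 V / 512 = 4.883 mV.
(V_in − V_low)/LSB = (0.9876 − 0)/0.00488281 = 202.2605 → code 202 (floor).
Reconstructed: 0.98632812 V.
Difference: 0.00127188 V → 1.272 mV.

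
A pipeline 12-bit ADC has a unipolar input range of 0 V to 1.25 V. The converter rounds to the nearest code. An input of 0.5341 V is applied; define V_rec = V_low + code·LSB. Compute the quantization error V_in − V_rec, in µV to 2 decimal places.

LSB = 1.25/2^12 = 305.18 µV.
Scaled input = 1750.1389 LSBs, so code = 1750.
Code 1750 maps back to 0 + 1750×0.000305176 V = 0.53405762 V.
Error = 0.5341 − 0.53405762 = 4.23828e-05 V = 42.38 µV.

42.38 µV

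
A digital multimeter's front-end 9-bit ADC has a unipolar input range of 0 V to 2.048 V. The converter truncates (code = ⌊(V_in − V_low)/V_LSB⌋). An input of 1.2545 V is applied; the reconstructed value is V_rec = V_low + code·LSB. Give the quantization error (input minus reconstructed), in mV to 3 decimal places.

One LSB is 2.048 V / 512 = 4.000 mV.
Scaled input = 313.6250 LSBs, so code = 313.
Code 313 maps back to 0 + 313×0.004 V = 1.252 V.
Difference: 0.0025 V → 2.500 mV.

2.500 mV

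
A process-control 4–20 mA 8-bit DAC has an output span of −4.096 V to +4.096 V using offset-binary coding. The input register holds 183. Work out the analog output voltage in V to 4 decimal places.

LSB = 8.192 V / 2^8 = 32.000 mV.
V_out = (−4.096) + 183 × 0.032 V = 1.76 V.

1.7600 V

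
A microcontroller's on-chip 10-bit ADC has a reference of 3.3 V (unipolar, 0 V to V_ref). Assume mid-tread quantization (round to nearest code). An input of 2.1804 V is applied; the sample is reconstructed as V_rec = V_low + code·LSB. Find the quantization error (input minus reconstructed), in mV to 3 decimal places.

-1.338 mV

Step size: 3.3 V ÷ 2^10 = 3.223 mV.
(V_in − V_low)/LSB = (2.1804 − 0)/0.00322266 = 676.5847 → code 677 (round).
Reconstructed: 2.1817383 V.
Error = 2.1804 − 2.1817383 = -0.00133828 V = -1.338 mV.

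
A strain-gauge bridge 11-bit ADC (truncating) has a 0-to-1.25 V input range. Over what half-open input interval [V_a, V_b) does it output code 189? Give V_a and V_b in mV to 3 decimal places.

[115.356 mV, 115.967 mV)

LSB = 1.25/2^11 = 0.610 mV.
V_a = V_low + 189·LSB = 0.115356 V; V_b = V_low + 190·LSB = 0.115967 V.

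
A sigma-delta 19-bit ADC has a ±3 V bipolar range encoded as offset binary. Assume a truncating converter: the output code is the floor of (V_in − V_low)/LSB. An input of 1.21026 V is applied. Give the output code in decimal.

With 524288 levels over 6 V, one step is 11.44 µV.
(V_in − V_low)/LSB = (1.21026 − (−3)) / 1.14441e-05 = 367898.132.
Floor → code 367898.

code 367898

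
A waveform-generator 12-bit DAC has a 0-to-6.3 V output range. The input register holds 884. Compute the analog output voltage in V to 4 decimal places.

1.3597 V

LSB = 6.3 V / 2^12 = 1.538 mV.
V_out = 0 + 884 × 0.00153809 V = 1.35967 V.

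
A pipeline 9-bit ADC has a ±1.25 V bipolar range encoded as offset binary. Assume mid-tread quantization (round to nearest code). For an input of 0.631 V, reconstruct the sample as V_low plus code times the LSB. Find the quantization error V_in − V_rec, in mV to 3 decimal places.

1.117 mV

One LSB is 2.5 V / 512 = 4.883 mV.
Scaled input = 385.2288 LSBs, so code = 385.
Reconstructed: 0.62988281 V.
Error = 0.631 − 0.62988281 = 0.00111719 V = 1.117 mV.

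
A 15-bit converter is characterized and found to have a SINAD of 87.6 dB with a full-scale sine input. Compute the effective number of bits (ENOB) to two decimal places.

14.26 bits

ENOB = (SINAD − 1.76) / 6.02 = (87.6 − 1.76)/6.02 = 14.259.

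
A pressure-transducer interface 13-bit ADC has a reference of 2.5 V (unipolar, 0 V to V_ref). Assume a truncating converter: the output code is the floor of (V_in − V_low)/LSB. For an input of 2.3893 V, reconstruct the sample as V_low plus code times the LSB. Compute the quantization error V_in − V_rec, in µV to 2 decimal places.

One LSB is 2.5 V / 8192 = 305.18 µV.
(2.3893 − 0)/0.000305176 = 7829.2582; ⌊·⌋ gives code 7829.
V_rec = 0 + 7829·0.000305176 = 2.3892212 V.
Error = 2.3893 − 2.3892212 = 7.88086e-05 V = 78.81 µV.

78.81 µV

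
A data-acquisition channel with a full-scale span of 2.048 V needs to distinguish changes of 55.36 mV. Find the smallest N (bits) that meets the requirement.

6 bits

Number of steps required ≥ 2.048 V / 55.36 mV = 36.99.
Need 2^N ≥ 36.99; 2^5 = 32, 2^6 = 64.
Minimum N = 6.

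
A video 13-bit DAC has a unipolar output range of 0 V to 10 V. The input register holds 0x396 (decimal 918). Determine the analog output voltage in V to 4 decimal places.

LSB = 10 V / 2^13 = 1.221 mV.
Code 0x396 = 918 decimal.
V_out = 0 + 918 × 0.0012207 V = 1.12061 V.

1.1206 V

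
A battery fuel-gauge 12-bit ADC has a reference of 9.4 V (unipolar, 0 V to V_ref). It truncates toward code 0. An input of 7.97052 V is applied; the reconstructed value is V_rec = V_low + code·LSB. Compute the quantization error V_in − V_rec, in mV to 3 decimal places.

0.256 mV

LSB = 9.4/2^12 = 2.295 mV.
Scaled input = 3473.1117 LSBs, so code = 3473.
V_rec = 0 + 3473·0.00229492 = 7.9702637 V.
V_in − V_rec = 0.000256328 V = 0.256 mV.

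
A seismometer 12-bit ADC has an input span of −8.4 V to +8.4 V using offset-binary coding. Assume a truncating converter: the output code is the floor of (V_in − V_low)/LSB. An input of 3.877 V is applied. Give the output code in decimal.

With 4096 levels over 16.8 V, one step is 4.102 mV.
Input sits at 2993.250 steps above V_low.
Floor → code 2993.

code 2993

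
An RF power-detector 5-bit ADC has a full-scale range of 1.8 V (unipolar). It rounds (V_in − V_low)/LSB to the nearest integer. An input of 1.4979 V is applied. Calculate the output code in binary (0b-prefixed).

code 0b11011 (decimal 27)

Full-scale span = 1.8 V; LSB = 1.8/2^5 = 56.250 mV.
Input sits at 26.629 steps above V_low.
round(26.629) = 27.
In binary (0b-prefixed): 0b11011.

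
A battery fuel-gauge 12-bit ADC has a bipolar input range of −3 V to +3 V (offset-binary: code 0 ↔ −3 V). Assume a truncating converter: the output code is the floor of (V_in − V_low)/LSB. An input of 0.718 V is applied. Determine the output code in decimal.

Full-scale span = 6 V; LSB = 6/2^12 = 1.465 mV.
(V_in − V_low)/LSB = (0.718 − (−3)) / 0.00146484 = 2538.155.
So the output code is 2538.

code 2538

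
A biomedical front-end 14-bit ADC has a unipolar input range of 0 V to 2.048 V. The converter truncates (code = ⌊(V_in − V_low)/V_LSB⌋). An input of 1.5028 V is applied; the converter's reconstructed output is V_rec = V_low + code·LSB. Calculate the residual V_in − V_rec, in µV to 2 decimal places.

One LSB is 2.048 V / 16384 = 125.00 µV.
(1.5028 − 0)/0.000125 = 12022.4000; ⌊·⌋ gives code 12022.
Code 12022 maps back to 0 + 12022×0.000125 V = 1.50275 V.
V_in − V_rec = 5e-05 V = 50.00 µV.

50.00 µV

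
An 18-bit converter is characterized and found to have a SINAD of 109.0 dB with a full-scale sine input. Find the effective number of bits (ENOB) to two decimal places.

17.81 bits

ENOB = (SINAD − 1.76) / 6.02 = (109.0 − 1.76)/6.02 = 17.814.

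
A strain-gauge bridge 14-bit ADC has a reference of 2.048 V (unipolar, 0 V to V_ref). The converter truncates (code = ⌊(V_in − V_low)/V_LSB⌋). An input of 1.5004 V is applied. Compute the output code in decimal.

code 12003

Full-scale span = 2.048 V; LSB = 2.048/2^14 = 125.00 µV.
Input sits at 12003.200 steps above V_low.
⌊·⌋(12003.200) = 12003.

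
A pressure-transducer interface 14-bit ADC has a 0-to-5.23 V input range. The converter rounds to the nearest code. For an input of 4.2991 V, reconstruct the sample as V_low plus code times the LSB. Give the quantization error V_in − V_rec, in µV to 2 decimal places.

Step size: 5.23 V ÷ 2^14 = 319.21 µV.
(4.2991 − 0)/0.000319214 = 13467.7733; round gives code 13468.
Reconstructed: 4.2991724 V.
Error = 4.2991 − 4.2991724 = -7.23633e-05 V = -72.36 µV.

-72.36 µV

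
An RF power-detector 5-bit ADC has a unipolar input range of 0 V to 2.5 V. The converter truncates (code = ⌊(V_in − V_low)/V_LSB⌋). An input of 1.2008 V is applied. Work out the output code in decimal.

code 15

LSB = 2.5 V / 32 = 78.125 mV.
Input sits at 15.370 steps above V_low.
So the output code is 15.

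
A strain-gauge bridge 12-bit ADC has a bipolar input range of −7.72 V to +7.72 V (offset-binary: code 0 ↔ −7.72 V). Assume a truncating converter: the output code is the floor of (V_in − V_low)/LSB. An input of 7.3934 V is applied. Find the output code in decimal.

Full-scale span = 15.44 V; LSB = 15.44/2^12 = 3.770 mV.
(V_in − V_low)/LSB = (7.3934 − (−7.72)) / 0.00376953 = 4009.358.
Floor → code 4009.

code 4009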